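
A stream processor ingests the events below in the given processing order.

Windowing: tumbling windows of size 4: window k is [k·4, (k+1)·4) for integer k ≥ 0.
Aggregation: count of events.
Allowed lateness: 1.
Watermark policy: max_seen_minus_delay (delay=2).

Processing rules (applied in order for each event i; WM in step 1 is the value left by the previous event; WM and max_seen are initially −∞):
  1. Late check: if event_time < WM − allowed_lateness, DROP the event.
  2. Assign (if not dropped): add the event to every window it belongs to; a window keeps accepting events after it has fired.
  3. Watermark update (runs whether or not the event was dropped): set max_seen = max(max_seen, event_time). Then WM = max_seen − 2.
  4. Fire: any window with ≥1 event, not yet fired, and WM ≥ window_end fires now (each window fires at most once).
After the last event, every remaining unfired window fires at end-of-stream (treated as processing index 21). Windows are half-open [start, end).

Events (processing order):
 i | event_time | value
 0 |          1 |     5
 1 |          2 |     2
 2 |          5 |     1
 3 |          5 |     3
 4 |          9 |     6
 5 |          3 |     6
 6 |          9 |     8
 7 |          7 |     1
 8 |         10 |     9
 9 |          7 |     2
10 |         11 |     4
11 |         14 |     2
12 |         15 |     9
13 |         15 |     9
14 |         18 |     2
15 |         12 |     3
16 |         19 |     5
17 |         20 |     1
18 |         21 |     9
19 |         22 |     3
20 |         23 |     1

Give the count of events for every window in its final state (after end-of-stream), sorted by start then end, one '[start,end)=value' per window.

[0,4)=2 [4,8)=4 [8,12)=4 [12,16)=3 [16,20)=2 [20,24)=4

i=0 t=1 v=5: → [0,4); WM=-1
i=1 t=2 v=2: → [0,4); WM=0
i=2 t=5 v=1: → [4,8); WM=3
i=3 t=5 v=3: → [4,8); WM=3
i=4 t=9 v=6: → [8,12); WM=7; [0,4) fires=2
i=5 t=3 v=6: DROP (t<7-1); WM=7
i=6 t=9 v=8: → [8,12); WM=7
i=7 t=7 v=1: → [4,8); WM=7
i=8 t=10 v=9: → [8,12); WM=8; [4,8) fires=3
i=9 t=7 v=2: → [4,8); WM=8
i=10 t=11 v=4: → [8,12); WM=9
i=11 t=14 v=2: → [12,16); WM=12; [8,12) fires=4
i=12 t=15 v=9: → [12,16); WM=13
i=13 t=15 v=9: → [12,16); WM=13
i=14 t=18 v=2: → [16,20); WM=16; [12,16) fires=3
i=15 t=12 v=3: DROP (t<16-1); WM=16
i=16 t=19 v=5: → [16,20); WM=17
i=17 t=20 v=1: → [20,24); WM=18
i=18 t=21 v=9: → [20,24); WM=19
i=19 t=22 v=3: → [20,24); WM=20; [16,20) fires=2
i=20 t=23 v=1: → [20,24); WM=21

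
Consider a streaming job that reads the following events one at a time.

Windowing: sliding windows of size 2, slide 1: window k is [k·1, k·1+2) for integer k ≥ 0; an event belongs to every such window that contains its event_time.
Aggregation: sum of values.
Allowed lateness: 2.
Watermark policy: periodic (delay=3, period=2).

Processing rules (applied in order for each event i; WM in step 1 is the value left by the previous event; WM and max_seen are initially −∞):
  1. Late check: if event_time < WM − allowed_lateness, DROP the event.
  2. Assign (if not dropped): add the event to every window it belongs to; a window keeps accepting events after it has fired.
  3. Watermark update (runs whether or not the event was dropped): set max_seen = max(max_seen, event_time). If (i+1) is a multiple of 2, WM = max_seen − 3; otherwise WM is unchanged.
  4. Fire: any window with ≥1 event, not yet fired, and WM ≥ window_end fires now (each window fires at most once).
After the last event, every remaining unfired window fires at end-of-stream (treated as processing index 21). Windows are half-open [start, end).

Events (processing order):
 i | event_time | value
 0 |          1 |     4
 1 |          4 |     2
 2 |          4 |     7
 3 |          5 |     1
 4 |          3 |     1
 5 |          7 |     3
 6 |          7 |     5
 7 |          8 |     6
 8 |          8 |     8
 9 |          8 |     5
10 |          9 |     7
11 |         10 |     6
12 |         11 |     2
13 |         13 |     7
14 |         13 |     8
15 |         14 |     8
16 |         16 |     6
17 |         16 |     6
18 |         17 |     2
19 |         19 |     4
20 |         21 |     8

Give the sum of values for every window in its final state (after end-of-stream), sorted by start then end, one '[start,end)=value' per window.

[0,2)=4 [1,3)=4 [2,4)=1 [3,5)=10 [4,6)=10 [5,7)=1 [6,8)=8 [7,9)=27 [8,10)=26 [9,11)=13 [10,12)=8 [11,13)=2 [12,14)=15 [13,15)=23 [14,16)=8 [15,17)=12 [16,18)=14 [17,19)=2 [18,20)=4 [19,21)=4 [20,22)=8 [21,23)=8

i=0 t=1 v=4: → [1,3),[0,2); WM=−∞
i=1 t=4 v=2: → [4,6),[3,5); WM=1
i=2 t=4 v=7: → [4,6),[3,5); WM=1
i=3 t=5 v=1: → [5,7),[4,6); WM=2; [0,2) fires=4
i=4 t=3 v=1: → [3,5),[2,4); WM=2
i=5 t=7 v=3: → [7,9),[6,8); WM=4; [1,3) fires=4 [2,4) fires=1
i=6 t=7 v=5: → [7,9),[6,8); WM=4
i=7 t=8 v=6: → [8,10),[7,9); WM=5; [3,5) fires=10
i=8 t=8 v=8: → [8,10),[7,9); WM=5
i=9 t=8 v=5: → [8,10),[7,9); WM=5
i=10 t=9 v=7: → [9,11),[8,10); WM=5
i=11 t=10 v=6: → [10,12),[9,11); WM=7; [4,6) fires=10 [5,7) fires=1
i=12 t=11 v=2: → [11,13),[10,12); WM=7
i=13 t=13 v=7: → [13,15),[12,14); WM=10; [6,8) fires=8 [7,9) fires=27 [8,10) fires=26
i=14 t=13 v=8: → [13,15),[12,14); WM=10
i=15 t=14 v=8: → [14,16),[13,15); WM=11; [9,11) fires=13
i=16 t=16 v=6: → [16,18),[15,17); WM=11
i=17 t=16 v=6: → [16,18),[15,17); WM=13; [10,12) fires=8 [11,13) fires=2
i=18 t=17 v=2: → [17,19),[16,18); WM=13
i=19 t=19 v=4: → [19,21),[18,20); WM=16; [12,14) fires=15 [13,15) fires=23 [14,16) fires=8
i=20 t=21 v=8: → [21,23),[20,22); WM=16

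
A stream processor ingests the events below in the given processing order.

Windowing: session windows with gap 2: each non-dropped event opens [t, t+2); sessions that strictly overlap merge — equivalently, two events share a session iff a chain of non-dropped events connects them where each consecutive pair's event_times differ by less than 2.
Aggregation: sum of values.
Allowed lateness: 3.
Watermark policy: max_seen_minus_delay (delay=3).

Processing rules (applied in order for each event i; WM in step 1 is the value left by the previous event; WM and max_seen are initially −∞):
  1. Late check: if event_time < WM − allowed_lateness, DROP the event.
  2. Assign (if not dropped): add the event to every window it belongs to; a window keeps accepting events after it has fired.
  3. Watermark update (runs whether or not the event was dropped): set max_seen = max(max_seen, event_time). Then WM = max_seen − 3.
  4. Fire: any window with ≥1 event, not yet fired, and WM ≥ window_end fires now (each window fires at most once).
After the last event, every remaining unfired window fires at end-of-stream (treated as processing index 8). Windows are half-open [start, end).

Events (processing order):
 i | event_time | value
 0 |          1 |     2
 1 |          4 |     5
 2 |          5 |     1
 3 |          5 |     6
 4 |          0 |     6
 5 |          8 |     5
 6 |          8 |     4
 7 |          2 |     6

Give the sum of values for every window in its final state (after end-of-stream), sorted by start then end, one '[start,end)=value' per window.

[0,4)=14 [4,7)=12 [8,10)=9

i=0 t=1 v=2: → [1,3); WM=-2
i=1 t=4 v=5: → [4,6); WM=1
i=2 t=5 v=1: → [4,7); WM=2
i=3 t=5 v=6: → [4,7); WM=2
i=4 t=0 v=6: → [0,3); WM=2
i=5 t=8 v=5: → [8,10); WM=5
i=6 t=8 v=4: → [8,10); WM=5
i=7 t=2 v=6: → [0,4); WM=5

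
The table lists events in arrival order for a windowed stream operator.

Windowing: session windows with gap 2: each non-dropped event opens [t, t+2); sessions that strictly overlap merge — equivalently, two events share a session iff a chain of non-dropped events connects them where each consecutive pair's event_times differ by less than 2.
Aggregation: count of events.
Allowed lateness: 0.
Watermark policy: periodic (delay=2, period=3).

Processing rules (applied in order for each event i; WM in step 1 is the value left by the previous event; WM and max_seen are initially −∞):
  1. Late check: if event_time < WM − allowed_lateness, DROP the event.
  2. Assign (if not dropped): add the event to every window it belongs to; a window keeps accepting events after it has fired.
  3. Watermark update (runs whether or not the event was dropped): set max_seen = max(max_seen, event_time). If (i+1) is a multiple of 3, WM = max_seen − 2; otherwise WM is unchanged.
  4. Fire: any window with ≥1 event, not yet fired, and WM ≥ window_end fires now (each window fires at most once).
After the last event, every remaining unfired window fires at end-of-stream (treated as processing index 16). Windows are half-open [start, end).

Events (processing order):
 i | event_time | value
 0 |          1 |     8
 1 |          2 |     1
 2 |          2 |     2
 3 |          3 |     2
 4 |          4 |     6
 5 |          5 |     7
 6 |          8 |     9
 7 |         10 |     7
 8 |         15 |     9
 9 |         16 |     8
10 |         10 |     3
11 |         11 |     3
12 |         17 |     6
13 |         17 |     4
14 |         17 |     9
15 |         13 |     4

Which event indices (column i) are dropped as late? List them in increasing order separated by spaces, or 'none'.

i=0 t=1 v=8: → [1,3); WM=−∞
i=1 t=2 v=1: → [1,4); WM=−∞
i=2 t=2 v=2: → [1,4); WM=0
i=3 t=3 v=2: → [1,5); WM=0
i=4 t=4 v=6: → [1,6); WM=0
i=5 t=5 v=7: → [1,7); WM=3
i=6 t=8 v=9: → [8,10); WM=3
i=7 t=10 v=7: → [10,12); WM=3
i=8 t=15 v=9: → [15,17); WM=13
i=9 t=16 v=8: → [15,18); WM=13
i=10 t=10 v=3: DROP (t<13-0); WM=13
i=11 t=11 v=3: DROP (t<13-0); WM=14
i=12 t=17 v=6: → [15,19); WM=14
i=13 t=17 v=4: → [15,19); WM=14
i=14 t=17 v=9: → [15,19); WM=15
i=15 t=13 v=4: DROP (t<15-0); WM=15

10 11 15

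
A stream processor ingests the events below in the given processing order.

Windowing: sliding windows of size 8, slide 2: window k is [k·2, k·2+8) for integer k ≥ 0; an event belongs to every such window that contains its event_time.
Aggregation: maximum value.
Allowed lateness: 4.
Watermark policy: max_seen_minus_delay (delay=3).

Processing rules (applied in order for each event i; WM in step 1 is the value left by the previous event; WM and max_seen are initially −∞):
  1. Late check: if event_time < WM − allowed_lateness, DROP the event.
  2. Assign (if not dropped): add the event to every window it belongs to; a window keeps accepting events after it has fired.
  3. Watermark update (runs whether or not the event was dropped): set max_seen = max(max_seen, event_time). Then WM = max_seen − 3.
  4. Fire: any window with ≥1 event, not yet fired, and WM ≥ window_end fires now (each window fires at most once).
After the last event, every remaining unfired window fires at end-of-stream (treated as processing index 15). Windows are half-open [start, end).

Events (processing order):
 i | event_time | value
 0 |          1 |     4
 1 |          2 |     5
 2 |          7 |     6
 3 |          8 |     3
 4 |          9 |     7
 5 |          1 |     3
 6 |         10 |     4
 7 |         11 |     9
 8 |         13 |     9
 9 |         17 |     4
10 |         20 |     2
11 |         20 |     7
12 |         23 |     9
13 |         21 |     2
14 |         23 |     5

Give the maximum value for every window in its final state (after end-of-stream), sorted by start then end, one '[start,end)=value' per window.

i=0 t=1 v=4: → [0,8); WM=-2
i=1 t=2 v=5: → [2,10),[0,8); WM=-1
i=2 t=7 v=6: → [6,14),[4,12),[2,10),[0,8); WM=4
i=3 t=8 v=3: → [8,16),[6,14),[4,12),[2,10); WM=5
i=4 t=9 v=7: → [8,16),[6,14),[4,12),[2,10); WM=6
i=5 t=1 v=3: DROP (t<6-4); WM=6
i=6 t=10 v=4: → [10,18),[8,16),[6,14),[4,12); WM=7
i=7 t=11 v=9: → [10,18),[8,16),[6,14),[4,12); WM=8; [0,8) fires=6
i=8 t=13 v=9: → [12,20),[10,18),[8,16),[6,14); WM=10; [2,10) fires=7
i=9 t=17 v=4: → [16,24),[14,22),[12,20),[10,18); WM=14; [4,12) fires=9 [6,14) fires=9
i=10 t=20 v=2: → [20,28),[18,26),[16,24),[14,22); WM=17; [8,16) fires=9
i=11 t=20 v=7: → [20,28),[18,26),[16,24),[14,22); WM=17
i=12 t=23 v=9: → [22,30),[20,28),[18,26),[16,24); WM=20; [10,18) fires=9 [12,20) fires=9
i=13 t=21 v=2: → [20,28),[18,26),[16,24),[14,22); WM=20
i=14 t=23 v=5: → [22,30),[20,28),[18,26),[16,24); WM=20

[0,8)=6 [2,10)=7 [4,12)=9 [6,14)=9 [8,16)=9 [10,18)=9 [12,20)=9 [14,22)=7 [16,24)=9 [18,26)=9 [20,28)=9 [22,30)=9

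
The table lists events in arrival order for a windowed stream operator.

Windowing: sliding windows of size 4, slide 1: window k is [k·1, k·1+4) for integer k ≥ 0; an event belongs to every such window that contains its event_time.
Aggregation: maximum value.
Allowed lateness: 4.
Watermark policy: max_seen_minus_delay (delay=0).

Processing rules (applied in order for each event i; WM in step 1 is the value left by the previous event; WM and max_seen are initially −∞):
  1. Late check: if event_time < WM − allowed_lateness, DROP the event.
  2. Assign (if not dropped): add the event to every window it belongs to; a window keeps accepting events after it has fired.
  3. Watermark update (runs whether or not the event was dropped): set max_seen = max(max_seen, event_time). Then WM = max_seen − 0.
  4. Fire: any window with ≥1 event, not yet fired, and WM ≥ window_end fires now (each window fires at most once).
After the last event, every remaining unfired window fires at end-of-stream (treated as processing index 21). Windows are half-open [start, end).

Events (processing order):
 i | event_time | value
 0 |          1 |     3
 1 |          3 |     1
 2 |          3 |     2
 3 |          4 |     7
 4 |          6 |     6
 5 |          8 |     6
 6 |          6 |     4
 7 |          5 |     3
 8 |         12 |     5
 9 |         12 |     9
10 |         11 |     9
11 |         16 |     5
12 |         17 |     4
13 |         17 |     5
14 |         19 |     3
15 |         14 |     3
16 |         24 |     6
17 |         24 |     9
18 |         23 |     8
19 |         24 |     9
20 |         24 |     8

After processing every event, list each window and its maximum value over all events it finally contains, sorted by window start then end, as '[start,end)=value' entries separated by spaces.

[0,4)=3 [1,5)=7 [2,6)=7 [3,7)=7 [4,8)=7 [5,9)=6 [6,10)=6 [7,11)=6 [8,12)=9 [9,13)=9 [10,14)=9 [11,15)=9 [12,16)=9 [13,17)=5 [14,18)=5 [15,19)=5 [16,20)=5 [17,21)=5 [18,22)=3 [19,23)=3 [20,24)=8 [21,25)=9 [22,26)=9 [23,27)=9 [24,28)=9

i=0 t=1 v=3: → [1,5),[0,4); WM=1
i=1 t=3 v=1: → [3,7),[2,6),[1,5),[0,4); WM=3
i=2 t=3 v=2: → [3,7),[2,6),[1,5),[0,4); WM=3
i=3 t=4 v=7: → [4,8),[3,7),[2,6),[1,5); WM=4; [0,4) fires=3
i=4 t=6 v=6: → [6,10),[5,9),[4,8),[3,7); WM=6; [1,5) fires=7 [2,6) fires=7
i=5 t=8 v=6: → [8,12),[7,11),[6,10),[5,9); WM=8; [3,7) fires=7 [4,8) fires=7
i=6 t=6 v=4: → [6,10),[5,9),[4,8),[3,7); WM=8
i=7 t=5 v=3: → [5,9),[4,8),[3,7),[2,6); WM=8
i=8 t=12 v=5: → [12,16),[11,15),[10,14),[9,13); WM=12; [5,9) fires=6 [6,10) fires=6 [7,11) fires=6 [8,12) fires=6
i=9 t=12 v=9: → [12,16),[11,15),[10,14),[9,13); WM=12
i=10 t=11 v=9: → [11,15),[10,14),[9,13),[8,12); WM=12
i=11 t=16 v=5: → [16,20),[15,19),[14,18),[13,17); WM=16; [9,13) fires=9 [10,14) fires=9 [11,15) fires=9 [12,16) fires=9
i=12 t=17 v=4: → [17,21),[16,20),[15,19),[14,18); WM=17; [13,17) fires=5
i=13 t=17 v=5: → [17,21),[16,20),[15,19),[14,18); WM=17
i=14 t=19 v=3: → [19,23),[18,22),[17,21),[16,20); WM=19; [14,18) fires=5 [15,19) fires=5
i=15 t=14 v=3: DROP (t<19-4); WM=19
i=16 t=24 v=6: → [24,28),[23,27),[22,26),[21,25); WM=24; [16,20) fires=5 [17,21) fires=5 [18,22) fires=3 [19,23) fires=3
i=17 t=24 v=9: → [24,28),[23,27),[22,26),[21,25); WM=24
i=18 t=23 v=8: → [23,27),[22,26),[21,25),[20,24); WM=24; [20,24) fires=8
i=19 t=24 v=9: → [24,28),[23,27),[22,26),[21,25); WM=24
i=20 t=24 v=8: → [24,28),[23,27),[22,26),[21,25); WM=24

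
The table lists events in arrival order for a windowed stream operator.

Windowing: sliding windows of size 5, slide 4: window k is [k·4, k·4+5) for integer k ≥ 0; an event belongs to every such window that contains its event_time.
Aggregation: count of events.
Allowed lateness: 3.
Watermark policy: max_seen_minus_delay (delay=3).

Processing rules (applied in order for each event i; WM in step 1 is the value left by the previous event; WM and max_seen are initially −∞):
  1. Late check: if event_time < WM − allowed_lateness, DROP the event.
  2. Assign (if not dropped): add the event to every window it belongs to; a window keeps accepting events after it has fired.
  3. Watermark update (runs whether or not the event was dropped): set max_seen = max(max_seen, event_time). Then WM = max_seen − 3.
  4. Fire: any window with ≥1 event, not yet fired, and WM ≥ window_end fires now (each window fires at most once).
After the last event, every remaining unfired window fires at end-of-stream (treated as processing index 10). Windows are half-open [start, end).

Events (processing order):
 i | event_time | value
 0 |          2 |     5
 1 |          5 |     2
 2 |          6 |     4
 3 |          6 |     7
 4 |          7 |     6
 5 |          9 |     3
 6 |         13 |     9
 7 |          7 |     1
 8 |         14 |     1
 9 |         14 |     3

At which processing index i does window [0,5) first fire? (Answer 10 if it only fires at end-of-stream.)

i=0 t=2 v=5: → [0,5); WM=-1
i=1 t=5 v=2: → [4,9); WM=2
i=2 t=6 v=4: → [4,9); WM=3
i=3 t=6 v=7: → [4,9); WM=3
i=4 t=7 v=6: → [4,9); WM=4
i=5 t=9 v=3: → [8,13); WM=6; [0,5) fires=1
i=6 t=13 v=9: → [12,17); WM=10; [4,9) fires=4
i=7 t=7 v=1: → [4,9); WM=10
i=8 t=14 v=1: → [12,17); WM=11
i=9 t=14 v=3: → [12,17); WM=11

5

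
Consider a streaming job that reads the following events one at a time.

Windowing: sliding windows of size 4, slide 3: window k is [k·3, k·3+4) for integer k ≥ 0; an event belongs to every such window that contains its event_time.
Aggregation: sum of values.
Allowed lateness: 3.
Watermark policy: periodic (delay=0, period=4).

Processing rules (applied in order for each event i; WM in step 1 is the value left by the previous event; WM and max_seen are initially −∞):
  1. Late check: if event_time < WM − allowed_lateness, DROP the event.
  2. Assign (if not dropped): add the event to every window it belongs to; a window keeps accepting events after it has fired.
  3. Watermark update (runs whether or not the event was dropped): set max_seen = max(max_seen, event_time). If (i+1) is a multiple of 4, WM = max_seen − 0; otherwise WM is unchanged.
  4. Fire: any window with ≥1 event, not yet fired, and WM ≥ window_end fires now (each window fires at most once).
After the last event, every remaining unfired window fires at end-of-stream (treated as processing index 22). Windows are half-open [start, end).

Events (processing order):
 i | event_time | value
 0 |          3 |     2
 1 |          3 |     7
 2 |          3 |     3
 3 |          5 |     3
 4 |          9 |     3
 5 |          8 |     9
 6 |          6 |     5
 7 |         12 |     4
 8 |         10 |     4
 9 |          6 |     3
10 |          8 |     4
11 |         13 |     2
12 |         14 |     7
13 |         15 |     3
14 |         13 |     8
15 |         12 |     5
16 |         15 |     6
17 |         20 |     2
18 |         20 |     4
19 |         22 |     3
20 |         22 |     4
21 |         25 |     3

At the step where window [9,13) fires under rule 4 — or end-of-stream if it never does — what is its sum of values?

11

i=0 t=3 v=2: → [3,7),[0,4); WM=−∞
i=1 t=3 v=7: → [3,7),[0,4); WM=−∞
i=2 t=3 v=3: → [3,7),[0,4); WM=−∞
i=3 t=5 v=3: → [3,7); WM=5; [0,4) fires=12
i=4 t=9 v=3: → [9,13),[6,10); WM=5
i=5 t=8 v=9: → [6,10); WM=5
i=6 t=6 v=5: → [6,10),[3,7); WM=5
i=7 t=12 v=4: → [12,16),[9,13); WM=12; [3,7) fires=20 [6,10) fires=17
i=8 t=10 v=4: → [9,13); WM=12
i=9 t=6 v=3: DROP (t<12-3); WM=12
i=10 t=8 v=4: DROP (t<12-3); WM=12
i=11 t=13 v=2: → [12,16); WM=13; [9,13) fires=11
i=12 t=14 v=7: → [12,16); WM=13
i=13 t=15 v=3: → [15,19),[12,16); WM=13
i=14 t=13 v=8: → [12,16); WM=13
i=15 t=12 v=5: → [12,16),[9,13); WM=15
i=16 t=15 v=6: → [15,19),[12,16); WM=15
i=17 t=20 v=2: → [18,22); WM=15
i=18 t=20 v=4: → [18,22); WM=15
i=19 t=22 v=3: → [21,25); WM=22; [12,16) fires=35 [15,19) fires=9 [18,22) fires=6
i=20 t=22 v=4: → [21,25); WM=22
i=21 t=25 v=3: → [24,28); WM=22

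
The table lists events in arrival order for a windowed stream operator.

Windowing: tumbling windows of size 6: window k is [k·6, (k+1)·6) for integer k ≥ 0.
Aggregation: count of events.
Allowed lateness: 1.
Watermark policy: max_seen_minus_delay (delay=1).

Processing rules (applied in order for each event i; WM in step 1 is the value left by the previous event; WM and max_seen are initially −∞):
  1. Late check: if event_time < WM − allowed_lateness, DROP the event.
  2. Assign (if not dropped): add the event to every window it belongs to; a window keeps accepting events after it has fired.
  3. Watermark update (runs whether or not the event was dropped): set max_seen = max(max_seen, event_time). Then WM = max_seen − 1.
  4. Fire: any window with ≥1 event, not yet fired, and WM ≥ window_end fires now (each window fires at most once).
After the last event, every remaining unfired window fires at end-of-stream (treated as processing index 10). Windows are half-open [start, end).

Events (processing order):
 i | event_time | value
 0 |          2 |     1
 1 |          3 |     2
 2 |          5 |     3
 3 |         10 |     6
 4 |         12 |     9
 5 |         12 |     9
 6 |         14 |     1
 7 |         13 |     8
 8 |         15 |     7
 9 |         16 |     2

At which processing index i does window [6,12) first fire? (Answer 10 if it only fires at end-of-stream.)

i=0 t=2 v=1: → [0,6); WM=1
i=1 t=3 v=2: → [0,6); WM=2
i=2 t=5 v=3: → [0,6); WM=4
i=3 t=10 v=6: → [6,12); WM=9; [0,6) fires=3
i=4 t=12 v=9: → [12,18); WM=11
i=5 t=12 v=9: → [12,18); WM=11
i=6 t=14 v=1: → [12,18); WM=13; [6,12) fires=1
i=7 t=13 v=8: → [12,18); WM=13
i=8 t=15 v=7: → [12,18); WM=14
i=9 t=16 v=2: → [12,18); WM=15

6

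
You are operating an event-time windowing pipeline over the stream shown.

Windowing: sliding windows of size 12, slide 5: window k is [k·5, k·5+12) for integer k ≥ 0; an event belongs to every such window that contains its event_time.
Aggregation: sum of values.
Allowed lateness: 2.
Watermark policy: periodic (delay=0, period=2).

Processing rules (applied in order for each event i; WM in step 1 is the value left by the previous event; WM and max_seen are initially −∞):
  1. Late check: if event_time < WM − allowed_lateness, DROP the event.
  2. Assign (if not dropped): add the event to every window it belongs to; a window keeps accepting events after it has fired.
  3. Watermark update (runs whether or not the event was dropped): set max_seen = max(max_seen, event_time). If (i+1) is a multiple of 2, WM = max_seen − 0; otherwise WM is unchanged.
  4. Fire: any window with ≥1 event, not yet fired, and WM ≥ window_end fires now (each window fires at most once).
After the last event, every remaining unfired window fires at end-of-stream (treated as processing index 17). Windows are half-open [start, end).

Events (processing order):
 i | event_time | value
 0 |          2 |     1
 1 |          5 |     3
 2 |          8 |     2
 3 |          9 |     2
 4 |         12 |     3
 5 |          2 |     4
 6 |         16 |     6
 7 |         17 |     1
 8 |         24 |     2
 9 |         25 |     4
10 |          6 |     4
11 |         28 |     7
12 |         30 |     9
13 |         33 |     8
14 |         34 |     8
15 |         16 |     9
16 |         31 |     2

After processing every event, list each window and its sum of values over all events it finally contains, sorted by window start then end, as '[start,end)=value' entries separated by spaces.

[0,12)=8 [5,17)=16 [10,22)=10 [15,27)=13 [20,32)=22 [25,37)=36 [30,42)=25

i=0 t=2 v=1: → [0,12); WM=−∞
i=1 t=5 v=3: → [5,17),[0,12); WM=5
i=2 t=8 v=2: → [5,17),[0,12); WM=5
i=3 t=9 v=2: → [5,17),[0,12); WM=9
i=4 t=12 v=3: → [10,22),[5,17); WM=9
i=5 t=2 v=4: DROP (t<9-2); WM=12; [0,12) fires=8
i=6 t=16 v=6: → [15,27),[10,22),[5,17); WM=12
i=7 t=17 v=1: → [15,27),[10,22); WM=17; [5,17) fires=16
i=8 t=24 v=2: → [20,32),[15,27); WM=17
i=9 t=25 v=4: → [25,37),[20,32),[15,27); WM=25; [10,22) fires=10
i=10 t=6 v=4: DROP (t<25-2); WM=25
i=11 t=28 v=7: → [25,37),[20,32); WM=28; [15,27) fires=13
i=12 t=30 v=9: → [30,42),[25,37),[20,32); WM=28
i=13 t=33 v=8: → [30,42),[25,37); WM=33; [20,32) fires=22
i=14 t=34 v=8: → [30,42),[25,37); WM=33
i=15 t=16 v=9: DROP (t<33-2); WM=34
i=16 t=31 v=2: DROP (t<34-2); WM=34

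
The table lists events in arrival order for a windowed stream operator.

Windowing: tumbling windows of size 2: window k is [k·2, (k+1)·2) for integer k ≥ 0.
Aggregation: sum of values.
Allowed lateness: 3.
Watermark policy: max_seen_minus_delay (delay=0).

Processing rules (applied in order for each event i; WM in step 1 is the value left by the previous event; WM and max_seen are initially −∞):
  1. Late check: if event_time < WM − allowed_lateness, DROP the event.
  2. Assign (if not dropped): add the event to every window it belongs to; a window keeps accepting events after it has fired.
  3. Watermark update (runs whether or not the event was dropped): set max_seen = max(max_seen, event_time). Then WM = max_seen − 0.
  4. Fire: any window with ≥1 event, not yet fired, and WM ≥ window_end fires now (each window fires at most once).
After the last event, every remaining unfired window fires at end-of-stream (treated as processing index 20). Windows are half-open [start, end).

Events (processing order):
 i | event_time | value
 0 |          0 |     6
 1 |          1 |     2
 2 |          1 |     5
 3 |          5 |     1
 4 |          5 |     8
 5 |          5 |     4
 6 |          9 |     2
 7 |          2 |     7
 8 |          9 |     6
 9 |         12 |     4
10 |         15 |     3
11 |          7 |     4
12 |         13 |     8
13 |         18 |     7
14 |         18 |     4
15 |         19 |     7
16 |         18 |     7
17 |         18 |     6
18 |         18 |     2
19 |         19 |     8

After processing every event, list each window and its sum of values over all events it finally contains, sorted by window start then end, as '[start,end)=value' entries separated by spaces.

i=0 t=0 v=6: → [0,2); WM=0
i=1 t=1 v=2: → [0,2); WM=1
i=2 t=1 v=5: → [0,2); WM=1
i=3 t=5 v=1: → [4,6); WM=5; [0,2) fires=13
i=4 t=5 v=8: → [4,6); WM=5
i=5 t=5 v=4: → [4,6); WM=5
i=6 t=9 v=2: → [8,10); WM=9; [4,6) fires=13
i=7 t=2 v=7: DROP (t<9-3); WM=9
i=8 t=9 v=6: → [8,10); WM=9
i=9 t=12 v=4: → [12,14); WM=12; [8,10) fires=8
i=10 t=15 v=3: → [14,16); WM=15; [12,14) fires=4
i=11 t=7 v=4: DROP (t<15-3); WM=15
i=12 t=13 v=8: → [12,14); WM=15
i=13 t=18 v=7: → [18,20); WM=18; [14,16) fires=3
i=14 t=18 v=4: → [18,20); WM=18
i=15 t=19 v=7: → [18,20); WM=19
i=16 t=18 v=7: → [18,20); WM=19
i=17 t=18 v=6: → [18,20); WM=19
i=18 t=18 v=2: → [18,20); WM=19
i=19 t=19 v=8: → [18,20); WM=19

[0,2)=13 [4,6)=13 [8,10)=8 [12,14)=12 [14,16)=3 [18,20)=41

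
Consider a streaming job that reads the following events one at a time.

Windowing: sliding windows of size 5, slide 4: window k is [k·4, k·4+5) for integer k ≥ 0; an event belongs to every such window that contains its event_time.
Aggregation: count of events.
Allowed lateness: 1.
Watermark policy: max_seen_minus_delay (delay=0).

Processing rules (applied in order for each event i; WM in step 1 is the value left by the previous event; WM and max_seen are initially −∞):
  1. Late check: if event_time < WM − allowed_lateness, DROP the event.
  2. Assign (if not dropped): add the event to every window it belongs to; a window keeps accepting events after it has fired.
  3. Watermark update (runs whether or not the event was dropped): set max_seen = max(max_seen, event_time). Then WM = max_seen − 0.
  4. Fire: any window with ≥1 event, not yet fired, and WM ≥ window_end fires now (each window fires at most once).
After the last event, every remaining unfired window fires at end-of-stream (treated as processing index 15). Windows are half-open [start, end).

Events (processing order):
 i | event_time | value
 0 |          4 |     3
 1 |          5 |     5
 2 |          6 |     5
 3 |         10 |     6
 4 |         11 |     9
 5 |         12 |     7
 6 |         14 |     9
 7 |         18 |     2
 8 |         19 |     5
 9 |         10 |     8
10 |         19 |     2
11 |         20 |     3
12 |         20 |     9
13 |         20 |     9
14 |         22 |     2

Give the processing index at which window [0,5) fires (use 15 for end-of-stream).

i=0 t=4 v=3: → [4,9),[0,5); WM=4
i=1 t=5 v=5: → [4,9); WM=5; [0,5) fires=1
i=2 t=6 v=5: → [4,9); WM=6
i=3 t=10 v=6: → [8,13); WM=10; [4,9) fires=3
i=4 t=11 v=9: → [8,13); WM=11
i=5 t=12 v=7: → [12,17),[8,13); WM=12
i=6 t=14 v=9: → [12,17); WM=14; [8,13) fires=3
i=7 t=18 v=2: → [16,21); WM=18; [12,17) fires=2
i=8 t=19 v=5: → [16,21); WM=19
i=9 t=10 v=8: DROP (t<19-1); WM=19
i=10 t=19 v=2: → [16,21); WM=19
i=11 t=20 v=3: → [20,25),[16,21); WM=20
i=12 t=20 v=9: → [20,25),[16,21); WM=20
i=13 t=20 v=9: → [20,25),[16,21); WM=20
i=14 t=22 v=2: → [20,25); WM=22; [16,21) fires=6

1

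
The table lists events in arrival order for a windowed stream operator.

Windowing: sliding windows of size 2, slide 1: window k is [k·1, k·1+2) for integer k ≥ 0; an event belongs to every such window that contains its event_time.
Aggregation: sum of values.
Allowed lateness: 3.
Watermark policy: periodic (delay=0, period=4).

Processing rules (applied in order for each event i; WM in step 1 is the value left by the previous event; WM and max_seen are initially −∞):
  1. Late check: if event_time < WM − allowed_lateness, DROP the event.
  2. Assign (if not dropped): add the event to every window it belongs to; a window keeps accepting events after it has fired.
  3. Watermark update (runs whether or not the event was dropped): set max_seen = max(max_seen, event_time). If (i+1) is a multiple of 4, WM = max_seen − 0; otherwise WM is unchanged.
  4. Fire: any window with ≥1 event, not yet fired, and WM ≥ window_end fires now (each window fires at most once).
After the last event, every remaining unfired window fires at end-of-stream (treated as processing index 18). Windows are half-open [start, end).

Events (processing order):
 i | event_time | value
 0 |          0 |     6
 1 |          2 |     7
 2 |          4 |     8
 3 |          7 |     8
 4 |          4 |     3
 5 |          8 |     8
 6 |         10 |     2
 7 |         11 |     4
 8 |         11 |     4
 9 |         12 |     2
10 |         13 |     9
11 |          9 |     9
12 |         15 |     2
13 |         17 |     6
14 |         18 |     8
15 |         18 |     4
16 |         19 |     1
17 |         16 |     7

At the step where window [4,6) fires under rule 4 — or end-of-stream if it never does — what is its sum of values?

8

i=0 t=0 v=6: → [0,2); WM=−∞
i=1 t=2 v=7: → [2,4),[1,3); WM=−∞
i=2 t=4 v=8: → [4,6),[3,5); WM=−∞
i=3 t=7 v=8: → [7,9),[6,8); WM=7; [0,2) fires=6 [1,3) fires=7 [2,4) fires=7 [3,5) fires=8 [4,6) fires=8
i=4 t=4 v=3: → [4,6),[3,5); WM=7
i=5 t=8 v=8: → [8,10),[7,9); WM=7
i=6 t=10 v=2: → [10,12),[9,11); WM=7
i=7 t=11 v=4: → [11,13),[10,12); WM=11; [6,8) fires=8 [7,9) fires=16 [8,10) fires=8 [9,11) fires=2
i=8 t=11 v=4: → [11,13),[10,12); WM=11
i=9 t=12 v=2: → [12,14),[11,13); WM=11
i=10 t=13 v=9: → [13,15),[12,14); WM=11
i=11 t=9 v=9: → [9,11),[8,10); WM=13; [10,12) fires=10 [11,13) fires=10
i=12 t=15 v=2: → [15,17),[14,16); WM=13
i=13 t=17 v=6: → [17,19),[16,18); WM=13
i=14 t=18 v=8: → [18,20),[17,19); WM=13
i=15 t=18 v=4: → [18,20),[17,19); WM=18; [12,14) fires=11 [13,15) fires=9 [14,16) fires=2 [15,17) fires=2 [16,18) fires=6
i=16 t=19 v=1: → [19,21),[18,20); WM=18
i=17 t=16 v=7: → [16,18),[15,17); WM=18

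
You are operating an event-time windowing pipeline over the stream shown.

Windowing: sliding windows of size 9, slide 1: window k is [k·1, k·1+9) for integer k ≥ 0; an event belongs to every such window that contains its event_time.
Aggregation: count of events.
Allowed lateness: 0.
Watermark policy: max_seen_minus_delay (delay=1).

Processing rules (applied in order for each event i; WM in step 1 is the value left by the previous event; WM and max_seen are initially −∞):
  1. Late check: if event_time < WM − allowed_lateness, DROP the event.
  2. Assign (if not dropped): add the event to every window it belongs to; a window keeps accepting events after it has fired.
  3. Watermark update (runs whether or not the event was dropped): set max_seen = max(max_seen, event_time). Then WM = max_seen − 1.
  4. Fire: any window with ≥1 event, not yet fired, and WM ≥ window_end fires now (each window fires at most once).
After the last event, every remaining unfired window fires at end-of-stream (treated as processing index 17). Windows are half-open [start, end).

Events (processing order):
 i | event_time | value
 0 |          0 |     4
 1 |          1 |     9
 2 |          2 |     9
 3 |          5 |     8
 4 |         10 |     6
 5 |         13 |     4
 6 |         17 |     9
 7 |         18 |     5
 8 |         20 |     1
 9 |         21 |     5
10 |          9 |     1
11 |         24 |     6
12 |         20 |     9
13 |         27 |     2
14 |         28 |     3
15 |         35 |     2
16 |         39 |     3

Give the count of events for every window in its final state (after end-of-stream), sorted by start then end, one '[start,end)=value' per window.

[0,9)=4 [1,10)=3 [2,11)=3 [3,12)=2 [4,13)=2 [5,14)=3 [6,15)=2 [7,16)=2 [8,17)=2 [9,18)=3 [10,19)=4 [11,20)=3 [12,21)=4 [13,22)=5 [14,23)=4 [15,24)=4 [16,25)=5 [17,26)=5 [18,27)=4 [19,28)=4 [20,29)=5 [21,30)=4 [22,31)=3 [23,32)=3 [24,33)=3 [25,34)=2 [26,35)=2 [27,36)=3 [28,37)=2 [29,38)=1 [30,39)=1 [31,40)=2 [32,41)=2 [33,42)=2 [34,43)=2 [35,44)=2 [36,45)=1 [37,46)=1 [38,47)=1 [39,48)=1

i=0 t=0 v=4: → [0,9); WM=-1
i=1 t=1 v=9: → [1,10),[0,9); WM=0
i=2 t=2 v=9: → [2,11),[1,10),[0,9); WM=1
i=3 t=5 v=8: → [5,14),[4,13),[3,12),[2,11),[1,10),[0,9); WM=4
i=4 t=10 v=6: → [10,19),[9,18),[8,17),[7,16),[6,15),[5,14),[4,13),[3,12),[2,11); WM=9; [0,9) fires=4
i=5 t=13 v=4: → [13,22),[12,21),[11,20),[10,19),[9,18),[8,17),[7,16),[6,15),[5,14); WM=12; [1,10) fires=3 [2,11) fires=3 [3,12) fires=2
i=6 t=17 v=9: → [17,26),[16,25),[15,24),[14,23),[13,22),[12,21),[11,20),[10,19),[9,18); WM=16; [4,13) fires=2 [5,14) fires=3 [6,15) fires=2 [7,16) fires=2
i=7 t=18 v=5: → [18,27),[17,26),[16,25),[15,24),[14,23),[13,22),[12,21),[11,20),[10,19); WM=17; [8,17) fires=2
i=8 t=20 v=1: → [20,29),[19,28),[18,27),[17,26),[16,25),[15,24),[14,23),[13,22),[12,21); WM=19; [9,18) fires=3 [10,19) fires=4
i=9 t=21 v=5: → [21,30),[20,29),[19,28),[18,27),[17,26),[16,25),[15,24),[14,23),[13,22); WM=20; [11,20) fires=3
i=10 t=9 v=1: DROP (t<20-0); WM=20
i=11 t=24 v=6: → [24,33),[23,32),[22,31),[21,30),[20,29),[19,28),[18,27),[17,26),[16,25); WM=23; [12,21) fires=4 [13,22) fires=5 [14,23) fires=4
i=12 t=20 v=9: DROP (t<23-0); WM=23
i=13 t=27 v=2: → [27,36),[26,35),[25,34),[24,33),[23,32),[22,31),[21,30),[20,29),[19,28); WM=26; [15,24) fires=4 [16,25) fires=5 [17,26) fires=5
i=14 t=28 v=3: → [28,37),[27,36),[26,35),[25,34),[24,33),[23,32),[22,31),[21,30),[20,29); WM=27; [18,27) fires=4
i=15 t=35 v=2: → [35,44),[34,43),[33,42),[32,41),[31,40),[30,39),[29,38),[28,37),[27,36); WM=34; [19,28) fires=4 [20,29) fires=5 [21,30) fires=4 [22,31) fires=3 [23,32) fires=3 [24,33) fires=3 [25,34) fires=2
i=16 t=39 v=3: → [39,48),[38,47),[37,46),[36,45),[35,44),[34,43),[33,42),[32,41),[31,40); WM=38; [26,35) fires=2 [27,36) fires=3 [28,37) fires=2 [29,38) fires=1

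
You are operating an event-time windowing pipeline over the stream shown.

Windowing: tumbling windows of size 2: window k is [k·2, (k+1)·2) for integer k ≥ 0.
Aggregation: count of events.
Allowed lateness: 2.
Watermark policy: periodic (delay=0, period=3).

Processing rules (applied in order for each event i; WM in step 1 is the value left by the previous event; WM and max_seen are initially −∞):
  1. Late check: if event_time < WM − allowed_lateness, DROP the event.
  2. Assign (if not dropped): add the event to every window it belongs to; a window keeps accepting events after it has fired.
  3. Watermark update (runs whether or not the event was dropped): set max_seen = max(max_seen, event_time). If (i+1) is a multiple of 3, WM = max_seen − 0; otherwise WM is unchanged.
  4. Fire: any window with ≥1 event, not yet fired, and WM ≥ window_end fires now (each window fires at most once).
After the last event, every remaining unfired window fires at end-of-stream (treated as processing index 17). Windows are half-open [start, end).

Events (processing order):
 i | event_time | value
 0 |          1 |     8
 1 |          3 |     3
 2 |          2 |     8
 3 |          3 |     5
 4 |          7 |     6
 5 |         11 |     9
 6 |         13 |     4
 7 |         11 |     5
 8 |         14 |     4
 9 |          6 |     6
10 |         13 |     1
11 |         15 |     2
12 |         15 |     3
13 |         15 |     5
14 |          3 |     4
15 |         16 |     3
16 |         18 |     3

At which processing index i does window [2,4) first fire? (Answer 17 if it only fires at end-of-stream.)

i=0 t=1 v=8: → [0,2); WM=−∞
i=1 t=3 v=3: → [2,4); WM=−∞
i=2 t=2 v=8: → [2,4); WM=3; [0,2) fires=1
i=3 t=3 v=5: → [2,4); WM=3
i=4 t=7 v=6: → [6,8); WM=3
i=5 t=11 v=9: → [10,12); WM=11; [2,4) fires=3 [6,8) fires=1
i=6 t=13 v=4: → [12,14); WM=11
i=7 t=11 v=5: → [10,12); WM=11
i=8 t=14 v=4: → [14,16); WM=14; [10,12) fires=2 [12,14) fires=1
i=9 t=6 v=6: DROP (t<14-2); WM=14
i=10 t=13 v=1: → [12,14); WM=14
i=11 t=15 v=2: → [14,16); WM=15
i=12 t=15 v=3: → [14,16); WM=15
i=13 t=15 v=5: → [14,16); WM=15
i=14 t=3 v=4: DROP (t<15-2); WM=15
i=15 t=16 v=3: → [16,18); WM=15
i=16 t=18 v=3: → [18,20); WM=15

5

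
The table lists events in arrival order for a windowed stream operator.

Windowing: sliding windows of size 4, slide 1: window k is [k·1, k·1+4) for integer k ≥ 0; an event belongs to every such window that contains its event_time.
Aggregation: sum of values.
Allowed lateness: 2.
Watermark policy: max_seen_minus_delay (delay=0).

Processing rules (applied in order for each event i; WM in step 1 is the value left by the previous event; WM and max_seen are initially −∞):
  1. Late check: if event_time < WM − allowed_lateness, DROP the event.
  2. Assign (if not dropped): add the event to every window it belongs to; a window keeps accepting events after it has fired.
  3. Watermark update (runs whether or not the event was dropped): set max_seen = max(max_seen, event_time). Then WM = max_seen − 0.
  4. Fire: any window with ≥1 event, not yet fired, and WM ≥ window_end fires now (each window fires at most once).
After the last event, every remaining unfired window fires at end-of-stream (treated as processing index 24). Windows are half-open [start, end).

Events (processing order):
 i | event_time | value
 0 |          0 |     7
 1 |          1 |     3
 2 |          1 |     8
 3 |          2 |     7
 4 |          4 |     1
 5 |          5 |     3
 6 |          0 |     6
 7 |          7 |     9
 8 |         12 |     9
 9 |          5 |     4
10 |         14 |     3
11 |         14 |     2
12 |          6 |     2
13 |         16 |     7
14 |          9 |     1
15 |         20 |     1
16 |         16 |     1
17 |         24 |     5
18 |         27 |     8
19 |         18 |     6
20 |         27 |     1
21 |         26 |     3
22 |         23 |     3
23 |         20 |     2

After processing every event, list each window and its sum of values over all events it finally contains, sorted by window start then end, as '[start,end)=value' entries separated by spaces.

[0,4)=25 [1,5)=19 [2,6)=11 [3,7)=4 [4,8)=13 [5,9)=12 [6,10)=9 [7,11)=9 [9,13)=9 [10,14)=9 [11,15)=14 [12,16)=14 [13,17)=12 [14,18)=12 [15,19)=7 [16,20)=7 [17,21)=1 [18,22)=1 [19,23)=1 [20,24)=1 [21,25)=5 [22,26)=5 [23,27)=8 [24,28)=17 [25,29)=12 [26,30)=12 [27,31)=9

i=0 t=0 v=7: → [0,4); WM=0
i=1 t=1 v=3: → [1,5),[0,4); WM=1
i=2 t=1 v=8: → [1,5),[0,4); WM=1
i=3 t=2 v=7: → [2,6),[1,5),[0,4); WM=2
i=4 t=4 v=1: → [4,8),[3,7),[2,6),[1,5); WM=4; [0,4) fires=25
i=5 t=5 v=3: → [5,9),[4,8),[3,7),[2,6); WM=5; [1,5) fires=19
i=6 t=0 v=6: DROP (t<5-2); WM=5
i=7 t=7 v=9: → [7,11),[6,10),[5,9),[4,8); WM=7; [2,6) fires=11 [3,7) fires=4
i=8 t=12 v=9: → [12,16),[11,15),[10,14),[9,13); WM=12; [4,8) fires=13 [5,9) fires=12 [6,10) fires=9 [7,11) fires=9
i=9 t=5 v=4: DROP (t<12-2); WM=12
i=10 t=14 v=3: → [14,18),[13,17),[12,16),[11,15); WM=14; [9,13) fires=9 [10,14) fires=9
i=11 t=14 v=2: → [14,18),[13,17),[12,16),[11,15); WM=14
i=12 t=6 v=2: DROP (t<14-2); WM=14
i=13 t=16 v=7: → [16,20),[15,19),[14,18),[13,17); WM=16; [11,15) fires=14 [12,16) fires=14
i=14 t=9 v=1: DROP (t<16-2); WM=16
i=15 t=20 v=1: → [20,24),[19,23),[18,22),[17,21); WM=20; [13,17) fires=12 [14,18) fires=12 [15,19) fires=7 [16,20) fires=7
i=16 t=16 v=1: DROP (t<20-2); WM=20
i=17 t=24 v=5: → [24,28),[23,27),[22,26),[21,25); WM=24; [17,21) fires=1 [18,22) fires=1 [19,23) fires=1 [20,24) fires=1
i=18 t=27 v=8: → [27,31),[26,30),[25,29),[24,28); WM=27; [21,25) fires=5 [22,26) fires=5 [23,27) fires=5
i=19 t=18 v=6: DROP (t<27-2); WM=27
i=20 t=27 v=1: → [27,31),[26,30),[25,29),[24,28); WM=27
i=21 t=26 v=3: → [26,30),[25,29),[24,28),[23,27); WM=27
i=22 t=23 v=3: DROP (t<27-2); WM=27
i=23 t=20 v=2: DROP (t<27-2); WM=27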